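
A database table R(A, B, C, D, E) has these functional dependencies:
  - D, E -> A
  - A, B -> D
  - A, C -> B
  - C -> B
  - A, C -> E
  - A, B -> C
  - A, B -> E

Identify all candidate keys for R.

Closure of {A, B} is {A, B, C, D, E}, the whole schema; {A, B} is a candidate key.
Closure of {A, C} is {A, B, C, D, E}, the whole schema; {A, C} is a candidate key.
Closure of {B, D, E} is {A, B, C, D, E}, the whole schema; {B, D, E} is a candidate key.
Closure of {C, D, E} is {A, B, C, D, E}, the whole schema; {C, D, E} is a candidate key.
No proper subset of any of these is a key, and no other minimal superkey exists.

{A, B}, {A, C}, {B, D, E}, {C, D, E}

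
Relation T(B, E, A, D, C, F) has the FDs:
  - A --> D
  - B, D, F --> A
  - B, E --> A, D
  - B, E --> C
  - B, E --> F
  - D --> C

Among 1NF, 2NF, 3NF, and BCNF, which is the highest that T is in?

2NF

Candidate key: {B, E}. Prime attributes: {B, E}.
A --> D breaks BCNF: {A}⁺ = {A, C, D}, so {A} is not a superkey.
Because {D} is non-prime and the left side of A --> D is not a superkey, the relation is not in 3NF.
Checking every proper subset of each key, none determines a non-prime attribute — 2NF is satisfied.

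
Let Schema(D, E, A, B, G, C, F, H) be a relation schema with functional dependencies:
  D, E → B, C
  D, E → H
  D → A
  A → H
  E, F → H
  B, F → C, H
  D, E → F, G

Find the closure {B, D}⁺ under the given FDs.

Start with {B, D}.
D → A applies; add {A} → now {A, B, D}.
A → H applies; add {H} → now {A, B, D, H}.
No further FD applies.

{A, B, D, H}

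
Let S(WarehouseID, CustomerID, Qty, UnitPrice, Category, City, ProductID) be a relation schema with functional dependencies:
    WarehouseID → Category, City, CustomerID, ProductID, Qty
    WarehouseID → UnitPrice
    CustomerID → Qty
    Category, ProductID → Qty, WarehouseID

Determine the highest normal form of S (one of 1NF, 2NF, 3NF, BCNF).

2NF

Candidate keys: {Category, ProductID}, {WarehouseID}. Prime attributes: {Category, ProductID, WarehouseID}.
CustomerID → Qty breaks BCNF: {CustomerID}⁺ = {CustomerID, Qty}, so {CustomerID} is not a superkey.
CustomerID → Qty has non-prime {Qty} on the right and a non-superkey on the left, so 3NF fails.
No non-prime attribute depends on a proper subset of any candidate key, so 2NF holds.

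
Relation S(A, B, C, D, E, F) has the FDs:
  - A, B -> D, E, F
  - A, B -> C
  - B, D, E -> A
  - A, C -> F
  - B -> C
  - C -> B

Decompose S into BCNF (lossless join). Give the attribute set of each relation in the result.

{A, B, D, E, F}; {B, C}

Candidate keys of the original relation: {A, B}, {A, C}, {B, D, E}, {C, D, E}.
In {A, B, C, D, E, F}, {B} is not a superkey ({B}⁺ restricted to this set is {B, C}), so split on B -> C into {B, C} and {A, B, D, E, F}.
{B, C} has no BCNF violation.
{A, B, D, E, F} has no BCNF violation.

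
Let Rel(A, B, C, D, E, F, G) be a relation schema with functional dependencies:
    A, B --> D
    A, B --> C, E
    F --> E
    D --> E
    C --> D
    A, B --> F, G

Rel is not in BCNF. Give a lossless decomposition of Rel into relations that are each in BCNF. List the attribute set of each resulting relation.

Candidate key of the original relation: {A, B}.
In {A, B, C, D, E, F, G}, {F} is not a superkey ({F}⁺ restricted to this set is {E, F}), so split on F --> E into {E, F} and {A, B, C, D, F, G}.
{E, F} is in BCNF.
In {A, B, C, D, F, G}, {C} is not a superkey ({C}⁺ restricted to this set is {C, D}), so split on C --> D into {C, D} and {A, B, C, F, G}.
{C, D} is in BCNF.
{A, B, C, F, G} is in BCNF.

{A, B, C, F, G}; {C, D}; {E, F}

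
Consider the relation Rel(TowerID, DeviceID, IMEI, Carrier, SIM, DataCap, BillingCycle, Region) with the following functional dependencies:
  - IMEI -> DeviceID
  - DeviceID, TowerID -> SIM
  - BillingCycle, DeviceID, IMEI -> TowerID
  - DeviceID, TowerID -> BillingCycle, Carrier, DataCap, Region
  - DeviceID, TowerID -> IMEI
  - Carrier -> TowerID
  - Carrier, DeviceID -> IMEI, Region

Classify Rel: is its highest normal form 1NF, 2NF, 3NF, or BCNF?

3NF

Candidate keys: {BillingCycle, IMEI}, {Carrier, DeviceID}, {Carrier, IMEI}, {DeviceID, TowerID}, {IMEI, TowerID}. Prime attributes: {BillingCycle, Carrier, DeviceID, IMEI, TowerID}.
IMEI -> DeviceID: {IMEI}⁺ = {DeviceID, IMEI}, which is not all of the attributes, so the left side is not a superkey — BCNF is violated.
But every attribute on its right side ({DeviceID}) is prime, and the same holds for every other non-superkey FD, so 3NF still holds.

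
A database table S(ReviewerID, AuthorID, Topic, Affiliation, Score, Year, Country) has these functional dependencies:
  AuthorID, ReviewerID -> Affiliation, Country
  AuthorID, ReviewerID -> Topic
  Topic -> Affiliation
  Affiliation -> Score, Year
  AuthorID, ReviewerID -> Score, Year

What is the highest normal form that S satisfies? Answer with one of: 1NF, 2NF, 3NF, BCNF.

Candidate key: {AuthorID, ReviewerID}. Prime attributes: {AuthorID, ReviewerID}.
Topic -> Affiliation breaks BCNF: {Topic}⁺ = {Affiliation, Score, Topic, Year}, so {Topic} is not a superkey.
Because {Affiliation} is non-prime and the left side of Topic -> Affiliation is not a superkey, the relation is not in 3NF.
Checking every proper subset of each key, none determines a non-prime attribute — 2NF is satisfied.

2NF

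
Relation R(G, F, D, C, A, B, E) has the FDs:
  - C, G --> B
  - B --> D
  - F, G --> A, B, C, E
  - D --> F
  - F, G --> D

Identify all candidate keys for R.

{G} never appears on the right of any FD, so every key must include it.
{B, G} is a candidate key since {B, G}⁺ = {A, B, C, D, E, F, G} covers every attribute.
{C, G} is a candidate key since {C, G}⁺ = {A, B, C, D, E, F, G} covers every attribute.
{D, G} is a candidate key since {D, G}⁺ = {A, B, C, D, E, F, G} covers every attribute.
{F, G} is a candidate key since {F, G}⁺ = {A, B, C, D, E, F, G} covers every attribute.
Any other superkey properly contains one of these, so there are no further candidate keys.

{B, G}, {C, G}, {D, G}, {F, G}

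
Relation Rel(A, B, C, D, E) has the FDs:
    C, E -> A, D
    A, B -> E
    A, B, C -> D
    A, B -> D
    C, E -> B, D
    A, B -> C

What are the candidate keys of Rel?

{A, B}, {C, E}

Closure of {A, B} is {A, B, C, D, E}, the whole schema; {A, B} is a candidate key.
Closure of {C, E} is {A, B, C, D, E}, the whole schema; {C, E} is a candidate key.
These are minimal and exhaustive — every other superkey contains one of them.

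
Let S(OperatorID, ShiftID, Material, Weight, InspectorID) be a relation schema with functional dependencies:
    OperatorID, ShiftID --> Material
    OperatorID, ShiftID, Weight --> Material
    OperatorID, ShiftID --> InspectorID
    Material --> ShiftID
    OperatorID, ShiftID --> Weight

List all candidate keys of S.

{Material, OperatorID}, {OperatorID, ShiftID}

No FD produces {OperatorID}, so it must be in every candidate key.
Closure of {Material, OperatorID} is {InspectorID, Material, OperatorID, ShiftID, Weight}, the whole schema; {Material, OperatorID} is a candidate key.
Closure of {OperatorID, ShiftID} is {InspectorID, Material, OperatorID, ShiftID, Weight}, the whole schema; {OperatorID, ShiftID} is a candidate key.
Any other superkey properly contains one of these, so there are no further candidate keys.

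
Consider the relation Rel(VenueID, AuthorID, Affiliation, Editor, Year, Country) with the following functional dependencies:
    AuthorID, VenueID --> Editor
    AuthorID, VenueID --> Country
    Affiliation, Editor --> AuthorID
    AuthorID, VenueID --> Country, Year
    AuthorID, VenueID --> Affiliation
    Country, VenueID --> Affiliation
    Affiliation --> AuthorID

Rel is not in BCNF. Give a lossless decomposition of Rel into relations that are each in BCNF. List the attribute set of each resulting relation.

{Affiliation, AuthorID}; {Affiliation, Country, Editor, VenueID, Year}

Candidate keys of the original relation: {Affiliation, VenueID}, {AuthorID, VenueID}, {Country, VenueID}.
In {Affiliation, AuthorID, Country, Editor, VenueID, Year}, {Affiliation, Editor} is not a superkey ({Affiliation, Editor}⁺ restricted to this set is {Affiliation, AuthorID, Editor}), so split on Affiliation, Editor --> AuthorID into {Affiliation, AuthorID, Editor} and {Affiliation, Country, Editor, VenueID, Year}.
In {Affiliation, AuthorID, Editor}, {Affiliation} is not a superkey ({Affiliation}⁺ restricted to this set is {Affiliation, AuthorID}), so split on Affiliation --> AuthorID into {Affiliation, AuthorID} and {Affiliation, Editor}.
{Affiliation, AuthorID} is in BCNF.
{Affiliation, Editor} is in BCNF.
{Affiliation, Country, Editor, VenueID, Year} is in BCNF.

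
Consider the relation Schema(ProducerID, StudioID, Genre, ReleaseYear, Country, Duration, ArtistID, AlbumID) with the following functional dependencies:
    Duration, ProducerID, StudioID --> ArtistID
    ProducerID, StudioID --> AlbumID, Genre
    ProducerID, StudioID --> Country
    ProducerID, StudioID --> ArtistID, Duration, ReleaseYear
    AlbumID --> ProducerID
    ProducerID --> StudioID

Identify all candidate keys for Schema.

{AlbumID}, {ProducerID}

{AlbumID}⁺ = {AlbumID, ArtistID, Country, Duration, Genre, ProducerID, ReleaseYear, StudioID} — all of the relation — so {AlbumID} is a candidate key.
{ProducerID}⁺ = {AlbumID, ArtistID, Country, Duration, Genre, ProducerID, ReleaseYear, StudioID} — all of the relation — so {ProducerID} is a candidate key.
Any other superkey properly contains one of these, so there are no further candidate keys.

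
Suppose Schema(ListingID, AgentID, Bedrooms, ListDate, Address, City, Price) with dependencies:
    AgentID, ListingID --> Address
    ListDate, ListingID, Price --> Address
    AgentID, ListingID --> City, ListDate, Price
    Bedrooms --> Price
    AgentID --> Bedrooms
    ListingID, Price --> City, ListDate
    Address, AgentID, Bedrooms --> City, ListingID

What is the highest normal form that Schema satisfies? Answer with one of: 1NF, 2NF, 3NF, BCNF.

Candidate keys: {Address, AgentID}, {AgentID, ListingID}. Prime attributes: {Address, AgentID, ListingID}.
For ListDate, ListingID, Price --> Address we have {ListDate, ListingID, Price}⁺ = {Address, City, ListDate, ListingID, Price}; {ListDate, ListingID, Price} is not a superkey, so BCNF fails.
Because {Price} is non-prime and the left side of Bedrooms --> Price is not a superkey, the relation is not in 3NF.
The proper key subset {AgentID} of {Address, AgentID} determines non-prime {Bedrooms, Price}, so the relation is not even in 2NF.

1NF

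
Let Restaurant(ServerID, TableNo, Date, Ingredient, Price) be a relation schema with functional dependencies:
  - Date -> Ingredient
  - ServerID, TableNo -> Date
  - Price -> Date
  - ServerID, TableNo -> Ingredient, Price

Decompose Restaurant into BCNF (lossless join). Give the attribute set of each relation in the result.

{Date, Ingredient}; {Date, Price}; {Price, ServerID, TableNo}

Candidate key of the original relation: {ServerID, TableNo}.
Within {Date, Ingredient, Price, ServerID, TableNo}: {Date}⁺ ∩ {Date, Ingredient, Price, ServerID, TableNo} = {Date, Ingredient}, not the whole set, so Date -> Ingredient violates BCNF; decompose into {Date, Ingredient} and {Date, Price, ServerID, TableNo}.
{Date, Ingredient}: every determinant is a superkey — BCNF.
Within {Date, Price, ServerID, TableNo}: {Price}⁺ ∩ {Date, Price, ServerID, TableNo} = {Date, Price}, not the whole set, so Price -> Date violates BCNF; decompose into {Date, Price} and {Price, ServerID, TableNo}.
{Date, Price}: every determinant is a superkey — BCNF.
{Price, ServerID, TableNo}: every determinant is a superkey — BCNF.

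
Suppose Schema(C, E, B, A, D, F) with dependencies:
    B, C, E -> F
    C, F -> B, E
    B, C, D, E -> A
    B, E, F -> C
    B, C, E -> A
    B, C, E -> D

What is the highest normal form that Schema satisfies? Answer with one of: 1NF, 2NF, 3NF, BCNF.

Candidate keys: {B, C, E}, {B, E, F}, {C, F}. Prime attributes: {B, C, E, F}.
Every FD has a superkey on the left, so the relation is in BCNF.

BCNF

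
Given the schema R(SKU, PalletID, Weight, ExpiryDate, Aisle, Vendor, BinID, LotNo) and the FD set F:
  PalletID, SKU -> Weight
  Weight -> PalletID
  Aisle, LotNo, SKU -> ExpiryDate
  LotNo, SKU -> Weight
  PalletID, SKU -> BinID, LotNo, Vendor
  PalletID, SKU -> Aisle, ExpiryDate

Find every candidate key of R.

{LotNo, SKU}, {PalletID, SKU}, {SKU, Weight}

No FD produces {SKU}, so it must be in every candidate key.
Closure of {LotNo, SKU} is {Aisle, BinID, ExpiryDate, LotNo, PalletID, SKU, Vendor, Weight}, the whole schema; {LotNo, SKU} is a candidate key.
Closure of {PalletID, SKU} is {Aisle, BinID, ExpiryDate, LotNo, PalletID, SKU, Vendor, Weight}, the whole schema; {PalletID, SKU} is a candidate key.
Closure of {SKU, Weight} is {Aisle, BinID, ExpiryDate, LotNo, PalletID, SKU, Vendor, Weight}, the whole schema; {SKU, Weight} is a candidate key.
Any other superkey properly contains one of these, so there are no further candidate keys.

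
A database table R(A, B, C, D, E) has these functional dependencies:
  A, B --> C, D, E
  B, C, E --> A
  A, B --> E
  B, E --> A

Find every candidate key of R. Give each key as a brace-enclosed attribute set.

No FD produces {B}, so it must be in every candidate key.
{A, B}⁺ = {A, B, C, D, E} — all of the relation — so {A, B} is a candidate key.
{B, E}⁺ = {A, B, C, D, E} — all of the relation — so {B, E} is a candidate key.
Any other superkey properly contains one of these, so there are no further candidate keys.

{A, B}, {B, E}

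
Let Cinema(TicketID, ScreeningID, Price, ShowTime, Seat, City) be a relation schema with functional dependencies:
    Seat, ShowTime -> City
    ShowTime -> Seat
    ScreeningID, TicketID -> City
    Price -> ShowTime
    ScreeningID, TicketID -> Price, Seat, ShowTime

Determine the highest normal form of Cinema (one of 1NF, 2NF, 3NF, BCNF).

2NF

Candidate key: {ScreeningID, TicketID}. Prime attributes: {ScreeningID, TicketID}.
Seat, ShowTime -> City breaks BCNF: {Seat, ShowTime}⁺ = {City, Seat, ShowTime}, so {Seat, ShowTime} is not a superkey.
Because {City} is non-prime and the left side of Seat, ShowTime -> City is not a superkey, the relation is not in 3NF.
No non-prime attribute depends on a proper subset of any candidate key, so 2NF holds.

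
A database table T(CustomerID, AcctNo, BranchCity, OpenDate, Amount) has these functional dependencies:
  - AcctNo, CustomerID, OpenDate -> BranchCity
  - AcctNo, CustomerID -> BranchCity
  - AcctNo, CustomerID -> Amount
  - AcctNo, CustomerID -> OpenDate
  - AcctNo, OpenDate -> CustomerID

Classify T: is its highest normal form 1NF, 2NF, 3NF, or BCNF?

BCNF

Candidate keys: {AcctNo, CustomerID}, {AcctNo, OpenDate}. Prime attributes: {AcctNo, CustomerID, OpenDate}.
Each dependency's left side is a superkey — BCNF holds.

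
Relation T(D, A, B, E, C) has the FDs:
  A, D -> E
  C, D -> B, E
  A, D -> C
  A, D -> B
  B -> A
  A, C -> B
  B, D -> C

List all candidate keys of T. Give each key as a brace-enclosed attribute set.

{A, D}, {B, D}, {C, D}

Attributes never on any right-hand side: {D} — every candidate key must contain it.
Closure of {A, D} is {A, B, C, D, E}, the whole schema; {A, D} is a candidate key.
Closure of {B, D} is {A, B, C, D, E}, the whole schema; {B, D} is a candidate key.
Closure of {C, D} is {A, B, C, D, E}, the whole schema; {C, D} is a candidate key.
No proper subset of any of these is a key, and no other minimal superkey exists.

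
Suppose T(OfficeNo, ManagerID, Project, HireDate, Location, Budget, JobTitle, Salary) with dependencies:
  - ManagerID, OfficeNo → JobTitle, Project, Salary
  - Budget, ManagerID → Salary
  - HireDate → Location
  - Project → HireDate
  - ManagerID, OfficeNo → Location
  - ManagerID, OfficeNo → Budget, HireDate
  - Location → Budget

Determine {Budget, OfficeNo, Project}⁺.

{Budget, HireDate, Location, OfficeNo, Project}

Start with {Budget, OfficeNo, Project}.
Project → HireDate applies; add {HireDate} → now {Budget, HireDate, OfficeNo, Project}.
HireDate → Location applies; add {Location} → now {Budget, HireDate, Location, OfficeNo, Project}.
No further FD applies.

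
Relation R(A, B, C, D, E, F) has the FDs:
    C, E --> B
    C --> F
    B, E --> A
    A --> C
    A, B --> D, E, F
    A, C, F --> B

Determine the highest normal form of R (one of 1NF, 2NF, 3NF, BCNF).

1NF

Candidate keys: {A}, {B, E}, {C, E}. Prime attributes: {A, B, C, E}.
C --> F: {C}⁺ = {C, F}, which is not all of the attributes, so the left side is not a superkey — BCNF is violated.
C --> F has non-prime {F} on the right and a non-superkey on the left, so 3NF fails.
Since {C} ⊂ {C, E} and {C}⁺ ⊇ {F} with {F} non-prime, there is a partial dependency; 2NF fails.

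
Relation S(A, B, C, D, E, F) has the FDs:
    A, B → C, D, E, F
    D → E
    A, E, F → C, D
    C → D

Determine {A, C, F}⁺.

Start with {A, C, F}.
C → D applies; add {D} → now {A, C, D, F}.
D → E applies; add {E} → now {A, C, D, E, F}.
No further FD applies.

{A, C, D, E, F}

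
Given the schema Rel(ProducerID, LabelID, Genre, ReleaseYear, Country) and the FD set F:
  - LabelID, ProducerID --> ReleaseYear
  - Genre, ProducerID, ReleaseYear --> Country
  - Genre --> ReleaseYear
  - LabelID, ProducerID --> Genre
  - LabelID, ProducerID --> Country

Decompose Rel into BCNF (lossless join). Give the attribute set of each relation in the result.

{Country, Genre, ProducerID}; {Genre, LabelID, ProducerID}; {Genre, ReleaseYear}

Candidate key of the original relation: {LabelID, ProducerID}.
{Country, Genre, LabelID, ProducerID, ReleaseYear}: {Genre, ProducerID, ReleaseYear} determines {Country, Genre, ProducerID, ReleaseYear} here but is not a superkey — split on Genre, ProducerID, ReleaseYear --> Country, giving {Country, Genre, ProducerID, ReleaseYear} and {Genre, LabelID, ProducerID, ReleaseYear}.
{Country, Genre, ProducerID, ReleaseYear}: {Genre} determines {Genre, ReleaseYear} here but is not a superkey — split on Genre --> ReleaseYear, giving {Genre, ReleaseYear} and {Country, Genre, ProducerID}.
{Genre, ReleaseYear} has no BCNF violation.
{Country, Genre, ProducerID} has no BCNF violation.
{Genre, LabelID, ProducerID, ReleaseYear}: {Genre} determines {Genre, ReleaseYear} here but is not a superkey — split on Genre --> ReleaseYear, giving {Genre, ReleaseYear} and {Genre, LabelID, ProducerID}.
{Genre, ReleaseYear} has no BCNF violation.
{Genre, LabelID, ProducerID} has no BCNF violation.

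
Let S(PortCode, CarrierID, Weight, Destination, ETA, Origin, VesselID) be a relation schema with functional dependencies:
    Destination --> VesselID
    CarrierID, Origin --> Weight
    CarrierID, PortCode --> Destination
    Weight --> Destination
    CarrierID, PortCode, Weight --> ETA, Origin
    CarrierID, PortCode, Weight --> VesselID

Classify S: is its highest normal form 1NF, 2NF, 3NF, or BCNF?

Candidate keys: {CarrierID, Origin, PortCode}, {CarrierID, PortCode, Weight}. Prime attributes: {CarrierID, Origin, PortCode, Weight}.
Destination --> VesselID: {Destination}⁺ = {Destination, VesselID}, which is not all of the attributes, so the left side is not a superkey — BCNF is violated.
Because {VesselID} is non-prime and the left side of Destination --> VesselID is not a superkey, the relation is not in 3NF.
The proper key subset {CarrierID, Origin} of {CarrierID, Origin, PortCode} determines non-prime {Destination, VesselID}, so the relation is not even in 2NF.

1NF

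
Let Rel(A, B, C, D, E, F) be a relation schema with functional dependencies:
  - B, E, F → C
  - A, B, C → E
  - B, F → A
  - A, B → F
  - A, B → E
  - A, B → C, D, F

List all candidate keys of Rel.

{A, B}, {B, F}

Attributes never on any right-hand side: {B} — every candidate key must contain it.
{A, B}⁺ = {A, B, C, D, E, F} — all of the relation — so {A, B} is a candidate key.
{B, F}⁺ = {A, B, C, D, E, F} — all of the relation — so {B, F} is a candidate key.
Any other superkey properly contains one of these, so there are no further candidate keys.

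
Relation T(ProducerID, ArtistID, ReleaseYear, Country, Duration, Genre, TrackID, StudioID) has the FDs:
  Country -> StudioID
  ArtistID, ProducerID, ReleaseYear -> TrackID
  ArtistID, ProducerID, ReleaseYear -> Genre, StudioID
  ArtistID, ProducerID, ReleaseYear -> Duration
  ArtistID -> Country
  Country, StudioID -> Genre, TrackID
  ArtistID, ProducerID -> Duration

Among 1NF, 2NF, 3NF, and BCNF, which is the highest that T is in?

1NF

Candidate key: {ArtistID, ProducerID, ReleaseYear}. Prime attributes: {ArtistID, ProducerID, ReleaseYear}.
Country -> StudioID: {Country}⁺ = {Country, Genre, StudioID, TrackID}, which is not all of the attributes, so the left side is not a superkey — BCNF is violated.
Country -> StudioID has non-prime {StudioID} on the right and a non-superkey on the left, so 3NF fails.
{ArtistID} is a proper subset of the key {ArtistID, ProducerID, ReleaseYear}, and {ArtistID}⁺ contains the non-prime attributes {Country, Genre, StudioID, TrackID} — a partial dependency, so 2NF is violated.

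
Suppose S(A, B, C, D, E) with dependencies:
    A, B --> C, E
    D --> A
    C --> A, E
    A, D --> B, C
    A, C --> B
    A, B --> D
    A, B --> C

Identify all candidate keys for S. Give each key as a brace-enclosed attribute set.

{C}⁺ = {A, B, C, D, E} — all of the relation — so {C} is a candidate key.
{D}⁺ = {A, B, C, D, E} — all of the relation — so {D} is a candidate key.
{A, B}⁺ = {A, B, C, D, E} — all of the relation — so {A, B} is a candidate key.
Any other superkey properly contains one of these, so there are no further candidate keys.

{A, B}, {C}, {D}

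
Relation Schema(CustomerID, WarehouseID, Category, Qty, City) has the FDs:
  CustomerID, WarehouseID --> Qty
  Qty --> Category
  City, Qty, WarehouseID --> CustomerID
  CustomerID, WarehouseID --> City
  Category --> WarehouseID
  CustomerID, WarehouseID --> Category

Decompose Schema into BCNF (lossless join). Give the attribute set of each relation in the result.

{Category, Qty}; {Category, WarehouseID}; {City, CustomerID, Qty}

Candidate keys of the original relation: {Category, CustomerID}, {City, Qty}, {CustomerID, Qty}, {CustomerID, WarehouseID}.
{Category, City, CustomerID, Qty, WarehouseID}: {Qty} determines {Category, Qty, WarehouseID} here but is not a superkey — split on Qty --> Category, WarehouseID, giving {Category, Qty, WarehouseID} and {City, CustomerID, Qty}.
{Category, Qty, WarehouseID}: {Category} determines {Category, WarehouseID} here but is not a superkey — split on Category --> WarehouseID, giving {Category, WarehouseID} and {Category, Qty}.
{Category, WarehouseID} has no BCNF violation.
{Category, Qty} has no BCNF violation.
{City, CustomerID, Qty} has no BCNF violation.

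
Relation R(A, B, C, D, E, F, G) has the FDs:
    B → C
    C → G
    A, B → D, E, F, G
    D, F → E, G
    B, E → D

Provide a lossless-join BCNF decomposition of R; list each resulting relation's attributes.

{A, B, D, F}; {B, C}; {C, G}; {D, E, F}

Candidate key of the original relation: {A, B}.
{A, B, C, D, E, F, G}: {B} determines {B, C, G} here but is not a superkey — split on B → C, G, giving {B, C, G} and {A, B, D, E, F}.
{B, C, G}: {C} determines {C, G} here but is not a superkey — split on C → G, giving {C, G} and {B, C}.
{C, G} has no BCNF violation.
{B, C} has no BCNF violation.
{A, B, D, E, F}: {D, F} determines {D, E, F} here but is not a superkey — split on D, F → E, giving {D, E, F} and {A, B, D, F}.
{D, E, F} has no BCNF violation.
{A, B, D, F} has no BCNF violation.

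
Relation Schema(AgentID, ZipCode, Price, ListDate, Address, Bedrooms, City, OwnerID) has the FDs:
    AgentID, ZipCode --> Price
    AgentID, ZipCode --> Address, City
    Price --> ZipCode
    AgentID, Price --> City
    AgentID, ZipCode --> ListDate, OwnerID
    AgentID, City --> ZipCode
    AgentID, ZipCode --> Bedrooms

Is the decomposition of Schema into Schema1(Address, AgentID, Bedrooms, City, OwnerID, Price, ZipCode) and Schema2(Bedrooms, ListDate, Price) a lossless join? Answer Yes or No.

No

Schema1 ∩ Schema2 = {Bedrooms, Price}; its closure under F is {Bedrooms, Price, ZipCode}.
The closure covers neither Schema1 nor Schema2 entirely; the join is not lossless.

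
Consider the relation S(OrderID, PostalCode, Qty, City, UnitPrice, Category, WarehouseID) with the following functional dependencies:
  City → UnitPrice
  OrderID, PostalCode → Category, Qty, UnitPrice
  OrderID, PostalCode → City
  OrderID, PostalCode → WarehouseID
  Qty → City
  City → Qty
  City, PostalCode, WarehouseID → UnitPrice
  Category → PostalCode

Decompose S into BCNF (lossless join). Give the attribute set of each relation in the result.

{Category, City, OrderID, WarehouseID}; {Category, PostalCode}; {City, Qty, UnitPrice}

Candidate keys of the original relation: {Category, OrderID}, {OrderID, PostalCode}.
{Category, City, OrderID, PostalCode, Qty, UnitPrice, WarehouseID}: {City} determines {City, Qty, UnitPrice} here but is not a superkey — split on City → Qty, UnitPrice, giving {City, Qty, UnitPrice} and {Category, City, OrderID, PostalCode, WarehouseID}.
{City, Qty, UnitPrice} has no BCNF violation.
{Category, City, OrderID, PostalCode, WarehouseID}: {Category} determines {Category, PostalCode} here but is not a superkey — split on Category → PostalCode, giving {Category, PostalCode} and {Category, City, OrderID, WarehouseID}.
{Category, PostalCode} has no BCNF violation.
{Category, City, OrderID, WarehouseID} has no BCNF violation.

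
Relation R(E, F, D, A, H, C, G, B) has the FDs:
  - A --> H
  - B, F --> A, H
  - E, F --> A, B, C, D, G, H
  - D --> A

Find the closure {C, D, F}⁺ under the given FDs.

Start with {C, D, F}.
D --> A applies; add {A} → now {A, C, D, F}.
A --> H applies; add {H} → now {A, C, D, F, H}.
No further FD applies.

{A, C, D, F, H}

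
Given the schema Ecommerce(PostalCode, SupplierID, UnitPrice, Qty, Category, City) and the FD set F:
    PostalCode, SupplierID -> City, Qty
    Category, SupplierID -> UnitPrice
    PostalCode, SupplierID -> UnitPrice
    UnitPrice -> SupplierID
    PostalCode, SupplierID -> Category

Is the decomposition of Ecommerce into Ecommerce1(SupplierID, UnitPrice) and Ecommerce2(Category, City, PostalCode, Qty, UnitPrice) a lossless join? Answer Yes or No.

Yes

Common attributes: {UnitPrice}; their closure is {SupplierID, UnitPrice}.
Ecommerce1 is contained in that closure, so Ecommerce1 ∩ Ecommerce2 -> Ecommerce1 holds and the join is lossless.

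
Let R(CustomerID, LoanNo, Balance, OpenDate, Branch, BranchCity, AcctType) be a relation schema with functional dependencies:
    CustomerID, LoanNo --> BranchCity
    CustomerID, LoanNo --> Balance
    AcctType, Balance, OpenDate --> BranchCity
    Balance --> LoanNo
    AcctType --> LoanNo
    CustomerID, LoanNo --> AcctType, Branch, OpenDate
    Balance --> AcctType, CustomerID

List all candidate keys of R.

{Balance}⁺ = {AcctType, Balance, Branch, BranchCity, CustomerID, LoanNo, OpenDate} — all of the relation — so {Balance} is a candidate key.
{AcctType, CustomerID}⁺ = {AcctType, Balance, Branch, BranchCity, CustomerID, LoanNo, OpenDate} — all of the relation — so {AcctType, CustomerID} is a candidate key.
{CustomerID, LoanNo}⁺ = {AcctType, Balance, Branch, BranchCity, CustomerID, LoanNo, OpenDate} — all of the relation — so {CustomerID, LoanNo} is a candidate key.
These are minimal and exhaustive — every other superkey contains one of them.

{AcctType, CustomerID}, {Balance}, {CustomerID, LoanNo}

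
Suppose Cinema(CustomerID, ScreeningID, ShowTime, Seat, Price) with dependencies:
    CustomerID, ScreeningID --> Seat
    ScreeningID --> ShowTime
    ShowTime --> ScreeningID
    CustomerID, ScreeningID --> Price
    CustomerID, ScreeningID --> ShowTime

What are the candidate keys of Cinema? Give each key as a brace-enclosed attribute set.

{CustomerID, ScreeningID}, {CustomerID, ShowTime}

No FD produces {CustomerID}, so it must be in every candidate key.
{CustomerID, ScreeningID} is a candidate key since {CustomerID, ScreeningID}⁺ = {CustomerID, Price, ScreeningID, Seat, ShowTime} covers every attribute.
{CustomerID, ShowTime} is a candidate key since {CustomerID, ShowTime}⁺ = {CustomerID, Price, ScreeningID, Seat, ShowTime} covers every attribute.
Any other superkey properly contains one of these, so there are no further candidate keys.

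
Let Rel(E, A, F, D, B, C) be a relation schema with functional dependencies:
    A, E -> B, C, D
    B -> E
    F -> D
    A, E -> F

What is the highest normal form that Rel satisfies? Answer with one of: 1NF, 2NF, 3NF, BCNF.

2NF

Candidate keys: {A, B}, {A, E}. Prime attributes: {A, B, E}.
B -> E: {B}⁺ = {B, E}, which is not all of the attributes, so the left side is not a superkey — BCNF is violated.
F -> D has non-prime {D} on the right and a non-superkey on the left, so 3NF fails.
Checking every proper subset of each key, none determines a non-prime attribute — 2NF is satisfied.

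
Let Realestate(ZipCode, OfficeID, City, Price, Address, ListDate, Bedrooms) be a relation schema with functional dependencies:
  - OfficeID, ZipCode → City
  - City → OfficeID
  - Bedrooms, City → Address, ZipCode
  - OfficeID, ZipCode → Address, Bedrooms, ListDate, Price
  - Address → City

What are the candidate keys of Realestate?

{Address, Bedrooms}, {Address, ZipCode}, {Bedrooms, City}, {City, ZipCode}, {OfficeID, ZipCode}

Closure of {Address, Bedrooms} is {Address, Bedrooms, City, ListDate, OfficeID, Price, ZipCode}, the whole schema; {Address, Bedrooms} is a candidate key.
Closure of {Address, ZipCode} is {Address, Bedrooms, City, ListDate, OfficeID, Price, ZipCode}, the whole schema; {Address, ZipCode} is a candidate key.
Closure of {Bedrooms, City} is {Address, Bedrooms, City, ListDate, OfficeID, Price, ZipCode}, the whole schema; {Bedrooms, City} is a candidate key.
Closure of {City, ZipCode} is {Address, Bedrooms, City, ListDate, OfficeID, Price, ZipCode}, the whole schema; {City, ZipCode} is a candidate key.
Closure of {OfficeID, ZipCode} is {Address, Bedrooms, City, ListDate, OfficeID, Price, ZipCode}, the whole schema; {OfficeID, ZipCode} is a candidate key.
No proper subset of any of these is a key, and no other minimal superkey exists.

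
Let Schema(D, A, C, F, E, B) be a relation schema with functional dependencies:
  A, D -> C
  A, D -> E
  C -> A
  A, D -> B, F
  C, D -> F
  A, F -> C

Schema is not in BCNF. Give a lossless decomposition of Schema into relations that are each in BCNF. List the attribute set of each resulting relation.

Candidate keys of the original relation: {A, D}, {C, D}.
Within {A, B, C, D, E, F}: {C}⁺ ∩ {A, B, C, D, E, F} = {A, C}, not the whole set, so C -> A violates BCNF; decompose into {A, C} and {B, C, D, E, F}.
{A, C} has no BCNF violation.
{B, C, D, E, F} has no BCNF violation.

{A, C}; {B, C, D, E, F}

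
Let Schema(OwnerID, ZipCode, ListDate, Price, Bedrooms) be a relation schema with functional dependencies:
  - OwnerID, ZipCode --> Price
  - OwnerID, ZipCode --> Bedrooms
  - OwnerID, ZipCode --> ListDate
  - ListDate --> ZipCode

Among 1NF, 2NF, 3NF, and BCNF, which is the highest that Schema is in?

3NF

Candidate keys: {ListDate, OwnerID}, {OwnerID, ZipCode}. Prime attributes: {ListDate, OwnerID, ZipCode}.
For ListDate --> ZipCode we have {ListDate}⁺ = {ListDate, ZipCode}; {ListDate} is not a superkey, so BCNF fails.
Since {ZipCode} ⊆ prime attributes and every other non-superkey FD also has a prime right side, the schema is in 3NF.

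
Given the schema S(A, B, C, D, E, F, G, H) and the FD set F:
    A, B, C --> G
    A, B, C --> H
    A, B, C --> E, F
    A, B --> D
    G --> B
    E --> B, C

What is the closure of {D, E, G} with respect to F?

{B, C, D, E, G}

Start with {D, E, G}.
G --> B applies; add {B} → now {B, D, E, G}.
E --> B, C applies; add {C} → now {B, C, D, E, G}.
No further FD applies.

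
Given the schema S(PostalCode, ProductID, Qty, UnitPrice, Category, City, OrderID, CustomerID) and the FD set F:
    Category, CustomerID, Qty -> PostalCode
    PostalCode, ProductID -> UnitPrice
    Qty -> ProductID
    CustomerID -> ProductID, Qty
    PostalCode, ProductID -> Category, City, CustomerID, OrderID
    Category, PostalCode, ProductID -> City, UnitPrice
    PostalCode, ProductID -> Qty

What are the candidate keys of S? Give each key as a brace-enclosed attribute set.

{Category, CustomerID}, {CustomerID, PostalCode}, {PostalCode, ProductID}, {PostalCode, Qty}

{Category, CustomerID}⁺ = {Category, City, CustomerID, OrderID, PostalCode, ProductID, Qty, UnitPrice} — all of the relation — so {Category, CustomerID} is a candidate key.
{CustomerID, PostalCode}⁺ = {Category, City, CustomerID, OrderID, PostalCode, ProductID, Qty, UnitPrice} — all of the relation — so {CustomerID, PostalCode} is a candidate key.
{PostalCode, ProductID}⁺ = {Category, City, CustomerID, OrderID, PostalCode, ProductID, Qty, UnitPrice} — all of the relation — so {PostalCode, ProductID} is a candidate key.
{PostalCode, Qty}⁺ = {Category, City, CustomerID, OrderID, PostalCode, ProductID, Qty, UnitPrice} — all of the relation — so {PostalCode, Qty} is a candidate key.
These are minimal and exhaustive — every other superkey contains one of them.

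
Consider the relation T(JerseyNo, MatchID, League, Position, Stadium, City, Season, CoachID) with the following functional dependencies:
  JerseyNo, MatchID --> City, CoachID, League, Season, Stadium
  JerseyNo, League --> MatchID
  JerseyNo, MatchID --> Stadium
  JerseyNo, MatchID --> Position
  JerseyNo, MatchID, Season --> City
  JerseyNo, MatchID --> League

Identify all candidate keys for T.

Attributes never on any right-hand side: {JerseyNo} — every candidate key must contain it.
{JerseyNo, League}⁺ = {City, CoachID, JerseyNo, League, MatchID, Position, Season, Stadium}, which is every attribute, so {JerseyNo, League} is a candidate key.
{JerseyNo, MatchID}⁺ = {City, CoachID, JerseyNo, League, MatchID, Position, Season, Stadium}, which is every attribute, so {JerseyNo, MatchID} is a candidate key.
Any other superkey properly contains one of these, so there are no further candidate keys.

{JerseyNo, League}, {JerseyNo, MatchID}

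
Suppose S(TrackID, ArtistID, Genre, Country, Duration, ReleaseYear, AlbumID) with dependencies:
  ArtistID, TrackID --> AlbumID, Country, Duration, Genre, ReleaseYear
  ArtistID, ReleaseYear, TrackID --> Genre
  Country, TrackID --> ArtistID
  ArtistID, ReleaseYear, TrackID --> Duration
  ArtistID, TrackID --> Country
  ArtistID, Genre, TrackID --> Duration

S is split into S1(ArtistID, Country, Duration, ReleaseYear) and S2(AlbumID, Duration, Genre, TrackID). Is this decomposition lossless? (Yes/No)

S1 ∩ S2 = {Duration}; its closure under F is {Duration}.
The closure covers neither S1 nor S2 entirely; the join is not lossless.

No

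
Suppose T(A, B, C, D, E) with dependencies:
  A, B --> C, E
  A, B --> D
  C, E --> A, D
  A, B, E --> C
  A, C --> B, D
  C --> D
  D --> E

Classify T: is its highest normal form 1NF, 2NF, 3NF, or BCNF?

Candidate keys: {A, B}, {C}. Prime attributes: {A, B, C}.
D --> E breaks BCNF: {D}⁺ = {D, E}, so {D} is not a superkey.
D --> E determines the non-prime attribute {E} from a non-superkey — 3NF is violated.
No proper subset of a key has a non-prime attribute in its closure, so there is no partial dependency; 2NF holds.

2NF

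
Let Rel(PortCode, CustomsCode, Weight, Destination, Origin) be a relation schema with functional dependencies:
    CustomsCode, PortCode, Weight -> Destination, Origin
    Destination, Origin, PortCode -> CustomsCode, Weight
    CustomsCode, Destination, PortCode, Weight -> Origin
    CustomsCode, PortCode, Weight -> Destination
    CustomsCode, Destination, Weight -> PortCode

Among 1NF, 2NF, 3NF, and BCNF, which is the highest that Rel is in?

Candidate keys: {CustomsCode, Destination, Weight}, {CustomsCode, PortCode, Weight}, {Destination, Origin, PortCode}. Prime attributes: {CustomsCode, Destination, Origin, PortCode, Weight}.
Every FD has a superkey on the left, so the relation is in BCNF.

BCNF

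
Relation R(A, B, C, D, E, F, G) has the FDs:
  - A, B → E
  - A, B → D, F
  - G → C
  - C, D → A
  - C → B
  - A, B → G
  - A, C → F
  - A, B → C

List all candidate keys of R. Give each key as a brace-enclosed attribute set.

{A, B}⁺ = {A, B, C, D, E, F, G}, which is every attribute, so {A, B} is a candidate key.
{A, C}⁺ = {A, B, C, D, E, F, G}, which is every attribute, so {A, C} is a candidate key.
{A, G}⁺ = {A, B, C, D, E, F, G}, which is every attribute, so {A, G} is a candidate key.
{C, D}⁺ = {A, B, C, D, E, F, G}, which is every attribute, so {C, D} is a candidate key.
{D, G}⁺ = {A, B, C, D, E, F, G}, which is every attribute, so {D, G} is a candidate key.
These are minimal and exhaustive — every other superkey contains one of them.

{A, B}, {A, C}, {A, G}, {C, D}, {D, G}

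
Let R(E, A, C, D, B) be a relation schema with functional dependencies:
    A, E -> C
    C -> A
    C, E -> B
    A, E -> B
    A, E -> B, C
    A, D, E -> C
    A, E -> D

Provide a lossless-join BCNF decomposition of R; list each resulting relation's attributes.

{A, C}; {B, C, D, E}

Candidate keys of the original relation: {A, E}, {C, E}.
Within {A, B, C, D, E}: {C}⁺ ∩ {A, B, C, D, E} = {A, C}, not the whole set, so C -> A violates BCNF; decompose into {A, C} and {B, C, D, E}.
{A, C} has no BCNF violation.
{B, C, D, E} has no BCNF violation.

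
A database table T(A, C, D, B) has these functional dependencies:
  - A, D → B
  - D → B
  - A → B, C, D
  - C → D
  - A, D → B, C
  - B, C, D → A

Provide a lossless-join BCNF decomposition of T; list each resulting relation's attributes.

Candidate keys of the original relation: {A}, {C}.
In {A, B, C, D}, {D} is not a superkey ({D}⁺ restricted to this set is {B, D}), so split on D → B into {B, D} and {A, C, D}.
{B, D} has no BCNF violation.
{A, C, D} has no BCNF violation.

{A, C, D}; {B, D}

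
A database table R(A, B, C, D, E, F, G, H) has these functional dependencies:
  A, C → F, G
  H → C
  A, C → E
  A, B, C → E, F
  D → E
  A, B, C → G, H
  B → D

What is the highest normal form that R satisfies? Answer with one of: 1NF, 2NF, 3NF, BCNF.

1NF

Candidate keys: {A, B, C}, {A, B, H}. Prime attributes: {A, B, C, H}.
A, C → F, G: {A, C}⁺ = {A, C, E, F, G}, which is not all of the attributes, so the left side is not a superkey — BCNF is violated.
A, C → F, G determines the non-prime attributes {F, G} from a non-superkey — 3NF is violated.
{B} is a proper subset of the key {A, B, C}, and {B}⁺ contains the non-prime attributes {D, E} — a partial dependency, so 2NF is violated.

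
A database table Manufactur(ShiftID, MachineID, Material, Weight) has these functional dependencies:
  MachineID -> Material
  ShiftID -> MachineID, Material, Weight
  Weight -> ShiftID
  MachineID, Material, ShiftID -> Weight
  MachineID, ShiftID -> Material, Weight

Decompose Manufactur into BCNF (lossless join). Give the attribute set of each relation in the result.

Candidate keys of the original relation: {ShiftID}, {Weight}.
{MachineID, Material, ShiftID, Weight}: {MachineID} determines {MachineID, Material} here but is not a superkey — split on MachineID -> Material, giving {MachineID, Material} and {MachineID, ShiftID, Weight}.
{MachineID, Material}: every determinant is a superkey — BCNF.
{MachineID, ShiftID, Weight}: every determinant is a superkey — BCNF.

{MachineID, Material}; {MachineID, ShiftID, Weight}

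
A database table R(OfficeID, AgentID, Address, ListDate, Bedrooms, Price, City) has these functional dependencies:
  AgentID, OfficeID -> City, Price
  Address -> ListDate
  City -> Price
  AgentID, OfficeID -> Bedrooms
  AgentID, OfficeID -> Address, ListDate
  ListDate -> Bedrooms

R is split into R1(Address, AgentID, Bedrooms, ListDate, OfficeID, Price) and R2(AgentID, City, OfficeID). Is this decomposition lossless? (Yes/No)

Yes

Common attributes: {AgentID, OfficeID}; their closure is {Address, AgentID, Bedrooms, City, ListDate, OfficeID, Price}.
This includes all of R1, so the common attributes are a superkey of R1 — the join is lossless.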